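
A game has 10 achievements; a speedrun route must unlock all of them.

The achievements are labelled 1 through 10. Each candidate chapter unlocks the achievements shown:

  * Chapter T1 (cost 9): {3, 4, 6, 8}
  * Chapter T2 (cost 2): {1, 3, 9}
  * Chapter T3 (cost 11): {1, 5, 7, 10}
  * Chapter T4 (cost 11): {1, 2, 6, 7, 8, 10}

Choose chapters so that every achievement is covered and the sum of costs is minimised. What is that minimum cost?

T1, T2, T3, T4 together cover every achievement (T1 ∪ T2 ∪ T3 ∪ T4 = {1, 2, 3, 4, 5, 6, 7, 8, 9, 10}); total cost 9 + 2 + 11 + 11 = 33.
No covering selection has total cost below 33.

33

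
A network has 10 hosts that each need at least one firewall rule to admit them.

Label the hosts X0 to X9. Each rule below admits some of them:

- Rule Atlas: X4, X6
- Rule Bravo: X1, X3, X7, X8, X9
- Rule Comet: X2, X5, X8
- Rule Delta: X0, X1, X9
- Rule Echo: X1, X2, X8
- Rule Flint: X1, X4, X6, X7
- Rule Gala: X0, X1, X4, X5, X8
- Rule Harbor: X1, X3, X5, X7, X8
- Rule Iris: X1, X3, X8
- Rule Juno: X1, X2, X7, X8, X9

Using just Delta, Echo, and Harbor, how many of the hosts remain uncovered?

2

Union of Delta, Echo, Harbor = {X0, X1, X2, X3, X5, X7, X8, X9}.
Not covered: X4, X6 — 2 hosts.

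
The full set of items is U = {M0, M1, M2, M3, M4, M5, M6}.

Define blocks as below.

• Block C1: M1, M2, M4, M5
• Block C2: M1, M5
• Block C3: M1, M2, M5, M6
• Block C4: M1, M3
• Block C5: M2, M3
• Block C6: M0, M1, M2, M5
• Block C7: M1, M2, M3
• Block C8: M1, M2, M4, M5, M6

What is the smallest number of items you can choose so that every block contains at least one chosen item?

2

The 2 items {M1, M2} hit every block.
The blocks C2, C5 are pairwise disjoint, so any hitting set needs a separate item for each — at least 2. Hence 2 is optimal.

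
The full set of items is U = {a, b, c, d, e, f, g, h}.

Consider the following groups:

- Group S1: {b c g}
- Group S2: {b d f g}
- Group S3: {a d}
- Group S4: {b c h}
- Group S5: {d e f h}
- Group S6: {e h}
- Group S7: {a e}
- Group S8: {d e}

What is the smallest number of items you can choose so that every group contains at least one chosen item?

Take T = {b, d, e}. Each listed group contains at least one of these, so T is a hitting set of size 3.
The groups S1, S3, S6 are pairwise disjoint, so any hitting set needs a separate item for each — at least 3. Hence 3 is optimal.

3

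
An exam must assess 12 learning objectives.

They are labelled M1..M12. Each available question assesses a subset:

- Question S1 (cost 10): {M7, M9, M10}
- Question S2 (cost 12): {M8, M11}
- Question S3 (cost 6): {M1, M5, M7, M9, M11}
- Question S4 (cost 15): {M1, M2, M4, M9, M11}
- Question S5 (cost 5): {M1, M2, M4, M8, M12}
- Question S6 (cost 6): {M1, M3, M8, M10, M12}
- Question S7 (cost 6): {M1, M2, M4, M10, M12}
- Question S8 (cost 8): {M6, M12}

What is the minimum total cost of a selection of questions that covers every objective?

S3, S5, S6, S8 together cover every objective (S3 ∪ S5 ∪ S6 ∪ S8 = {M1, M2, M3, M4, M5, M6, M7, M8, M9, M10, M11, M12}); total cost 6 + 5 + 6 + 8 = 25.
No covering selection has total cost below 25.

25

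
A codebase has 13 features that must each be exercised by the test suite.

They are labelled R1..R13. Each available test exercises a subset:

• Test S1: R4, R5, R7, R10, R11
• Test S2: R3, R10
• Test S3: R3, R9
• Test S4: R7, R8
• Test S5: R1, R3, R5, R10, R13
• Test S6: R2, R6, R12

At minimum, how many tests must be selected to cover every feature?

S1 and S3 and S4 and S5 and S6 together: S1 ∪ S3 ∪ S4 ∪ S5 ∪ S6 = {R1, R2, R3, R4, R5, R6, R7, R8, R9, R10, R11, R12, R13} — every feature is covered.
No 4 of the 6 tests cover everything (all 15 combinations miss at least one feature), so 5 is optimal.

5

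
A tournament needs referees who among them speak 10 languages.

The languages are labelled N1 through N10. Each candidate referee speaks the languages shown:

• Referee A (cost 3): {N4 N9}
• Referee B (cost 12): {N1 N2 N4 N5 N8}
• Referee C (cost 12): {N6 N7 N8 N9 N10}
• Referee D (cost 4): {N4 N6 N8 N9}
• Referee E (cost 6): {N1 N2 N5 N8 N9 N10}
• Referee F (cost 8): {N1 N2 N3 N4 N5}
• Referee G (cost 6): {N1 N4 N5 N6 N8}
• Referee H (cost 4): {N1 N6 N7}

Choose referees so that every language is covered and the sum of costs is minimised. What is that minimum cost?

18

E, F, H together cover every language (E ∪ F ∪ H = {N1, N2, N3, N4, N5, N6, N7, N8, N9, N10}); total cost 6 + 8 + 4 = 18.
The greedy pick D, E, H, F costs 22; no covering selection beats 18.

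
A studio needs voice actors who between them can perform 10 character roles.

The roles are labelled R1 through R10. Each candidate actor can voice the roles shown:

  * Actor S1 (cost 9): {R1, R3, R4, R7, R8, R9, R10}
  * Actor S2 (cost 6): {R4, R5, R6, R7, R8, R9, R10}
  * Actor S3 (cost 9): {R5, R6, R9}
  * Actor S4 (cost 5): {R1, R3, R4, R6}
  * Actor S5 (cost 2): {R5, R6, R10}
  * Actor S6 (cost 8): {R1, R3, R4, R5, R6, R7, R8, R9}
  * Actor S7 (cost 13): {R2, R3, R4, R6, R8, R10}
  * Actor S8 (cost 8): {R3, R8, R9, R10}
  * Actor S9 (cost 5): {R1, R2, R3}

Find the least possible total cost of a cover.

11

S2, S9 together cover every role (S2 ∪ S9 = {R1, R2, R3, R4, R5, R6, R7, R8, R9, R10}); total cost 6 + 5 = 11.
The greedy pick S5, S6, S9 costs 15; no covering selection beats 11.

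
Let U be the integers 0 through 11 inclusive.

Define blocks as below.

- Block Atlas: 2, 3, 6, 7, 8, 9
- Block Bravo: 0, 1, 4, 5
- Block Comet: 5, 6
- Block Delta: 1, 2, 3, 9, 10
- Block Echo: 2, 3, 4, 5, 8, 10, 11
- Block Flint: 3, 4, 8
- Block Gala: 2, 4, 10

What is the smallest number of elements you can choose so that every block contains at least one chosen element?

H = {4, 6, 9} meets every block (each contains at least one member of H), and |H| = 3.
No choice of 2 elements meets every block, so 3 is the minimum.

3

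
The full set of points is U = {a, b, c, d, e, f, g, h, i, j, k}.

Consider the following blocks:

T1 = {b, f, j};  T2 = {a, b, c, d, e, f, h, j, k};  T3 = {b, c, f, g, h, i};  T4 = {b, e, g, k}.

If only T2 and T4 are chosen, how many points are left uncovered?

1

Union of T2, T4 = {a, b, c, d, e, f, g, h, j, k}.
Not covered: i — 1 point.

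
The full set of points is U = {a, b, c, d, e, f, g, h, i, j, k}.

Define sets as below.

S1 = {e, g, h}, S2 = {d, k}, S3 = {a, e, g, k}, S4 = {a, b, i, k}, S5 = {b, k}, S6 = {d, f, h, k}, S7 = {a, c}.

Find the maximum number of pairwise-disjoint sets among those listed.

S1, S2, S7 are pairwise disjoint (S1={e,g,h}; S2={d,k}; S7={a,c}).
Every remaining set overlaps one of these, and no 4 of the listed sets are pairwise disjoint, so 3 is the maximum.

3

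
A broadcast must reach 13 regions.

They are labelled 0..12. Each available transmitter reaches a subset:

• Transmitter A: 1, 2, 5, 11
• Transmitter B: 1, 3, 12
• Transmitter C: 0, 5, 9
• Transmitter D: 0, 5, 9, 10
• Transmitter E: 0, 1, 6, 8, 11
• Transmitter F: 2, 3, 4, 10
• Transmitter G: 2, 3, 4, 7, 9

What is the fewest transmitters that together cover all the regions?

Take {B, D, E, G}. Their union is {0, 1, 2, 3, 4, 5, 6, 7, 8, 9, 10, 11, 12}, which is all 13 regions.
Only B contains 12, so B is forced; the remaining 10 regions need at least 3 more transmitters (each remaining transmitter adds at most 4) — so at least 4 transmitters are needed, and 4 is optimal.

4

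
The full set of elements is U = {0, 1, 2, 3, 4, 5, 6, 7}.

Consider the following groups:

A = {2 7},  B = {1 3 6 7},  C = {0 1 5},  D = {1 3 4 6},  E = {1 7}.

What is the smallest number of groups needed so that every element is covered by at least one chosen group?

3

Take {A, C, D}. Their union is {0, 1, 2, 3, 4, 5, 6, 7}, which is all 8 elements.
Only C contains 0, so C is forced; the remaining 5 elements need at least 2 more groups (each remaining group adds at most 3) — so at least 3 groups are needed, and 3 is optimal.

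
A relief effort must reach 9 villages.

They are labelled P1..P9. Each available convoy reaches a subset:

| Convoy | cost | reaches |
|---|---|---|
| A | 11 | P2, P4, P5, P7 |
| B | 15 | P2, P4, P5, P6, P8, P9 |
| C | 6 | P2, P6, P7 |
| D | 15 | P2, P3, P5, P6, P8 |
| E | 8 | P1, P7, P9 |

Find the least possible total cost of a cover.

A, D, E together cover every village (A ∪ D ∪ E = {P1, P2, P3, P4, P5, P6, P7, P8, P9}); total cost 11 + 15 + 8 = 34.
The greedy pick C, B, E, D costs 44; no covering selection beats 34.

34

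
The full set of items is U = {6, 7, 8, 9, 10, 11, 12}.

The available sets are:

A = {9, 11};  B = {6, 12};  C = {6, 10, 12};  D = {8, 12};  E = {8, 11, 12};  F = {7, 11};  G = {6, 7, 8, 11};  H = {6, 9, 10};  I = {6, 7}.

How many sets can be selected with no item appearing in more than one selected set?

3

A, D, I are pairwise disjoint (A={9,11}; D={8,12}; I={6,7}).
Every remaining set overlaps one of these, and no 4 of the listed sets are pairwise disjoint, so 3 is the maximum.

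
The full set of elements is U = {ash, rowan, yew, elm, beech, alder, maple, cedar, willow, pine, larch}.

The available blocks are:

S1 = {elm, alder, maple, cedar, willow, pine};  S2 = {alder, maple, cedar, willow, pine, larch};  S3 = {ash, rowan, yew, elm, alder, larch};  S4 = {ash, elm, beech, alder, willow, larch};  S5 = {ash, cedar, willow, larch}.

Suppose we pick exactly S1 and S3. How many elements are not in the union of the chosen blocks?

Union of S1, S3 = {ash, rowan, yew, elm, alder, maple, cedar, willow, pine, larch}.
Not covered: beech — 1 element.

1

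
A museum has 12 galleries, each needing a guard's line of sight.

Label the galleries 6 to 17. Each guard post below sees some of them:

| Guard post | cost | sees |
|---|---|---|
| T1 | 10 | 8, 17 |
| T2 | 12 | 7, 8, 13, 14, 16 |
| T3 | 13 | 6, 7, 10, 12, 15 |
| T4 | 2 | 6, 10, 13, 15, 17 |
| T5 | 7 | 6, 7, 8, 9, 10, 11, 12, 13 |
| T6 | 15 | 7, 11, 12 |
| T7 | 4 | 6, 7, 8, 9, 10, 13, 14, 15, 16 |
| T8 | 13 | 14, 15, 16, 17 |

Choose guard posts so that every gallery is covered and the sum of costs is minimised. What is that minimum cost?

13

T4, T5, T7 together cover every gallery (T4 ∪ T5 ∪ T7 = {6, 7, 8, 9, 10, 11, 12, 13, 14, 15, 16, 17}); total cost 2 + 7 + 4 = 13.
No covering selection has total cost below 13.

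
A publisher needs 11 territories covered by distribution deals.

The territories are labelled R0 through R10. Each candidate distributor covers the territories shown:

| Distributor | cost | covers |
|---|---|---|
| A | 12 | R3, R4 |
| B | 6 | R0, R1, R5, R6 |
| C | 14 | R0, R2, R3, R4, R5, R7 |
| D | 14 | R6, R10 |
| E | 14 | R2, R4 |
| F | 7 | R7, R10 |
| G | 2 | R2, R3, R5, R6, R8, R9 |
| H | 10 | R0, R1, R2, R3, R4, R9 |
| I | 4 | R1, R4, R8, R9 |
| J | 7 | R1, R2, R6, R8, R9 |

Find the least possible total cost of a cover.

B, F, G, I together cover every territory (B ∪ F ∪ G ∪ I = {R0, R1, R2, R3, R4, R5, R6, R7, R8, R9, R10}); total cost 6 + 7 + 2 + 4 = 19.
No covering selection has total cost below 19.

19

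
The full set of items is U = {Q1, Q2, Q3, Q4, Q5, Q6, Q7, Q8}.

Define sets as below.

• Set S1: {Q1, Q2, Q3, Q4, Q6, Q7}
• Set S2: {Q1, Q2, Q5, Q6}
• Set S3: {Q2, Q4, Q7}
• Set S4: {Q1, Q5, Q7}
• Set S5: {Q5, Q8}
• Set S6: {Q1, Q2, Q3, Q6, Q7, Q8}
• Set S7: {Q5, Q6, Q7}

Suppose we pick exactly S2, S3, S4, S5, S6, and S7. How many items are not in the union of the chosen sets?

0

Union of S2, S3, S4, S5, S6, S7 = {Q1, Q2, Q3, Q4, Q5, Q6, Q7, Q8} — that's every item, so 0 are uncovered.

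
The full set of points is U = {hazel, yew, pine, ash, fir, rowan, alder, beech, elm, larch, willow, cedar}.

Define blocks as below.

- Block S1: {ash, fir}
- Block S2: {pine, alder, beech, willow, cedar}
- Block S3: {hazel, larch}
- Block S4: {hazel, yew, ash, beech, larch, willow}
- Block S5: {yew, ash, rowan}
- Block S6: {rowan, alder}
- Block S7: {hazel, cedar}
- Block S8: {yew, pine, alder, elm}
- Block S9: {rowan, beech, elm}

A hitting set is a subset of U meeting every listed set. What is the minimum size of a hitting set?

4

H = {hazel, ash, alder, beech} meets every block (each contains at least one member of H), and |H| = 4.
No choice of 3 points meets every block, so 4 is the minimum.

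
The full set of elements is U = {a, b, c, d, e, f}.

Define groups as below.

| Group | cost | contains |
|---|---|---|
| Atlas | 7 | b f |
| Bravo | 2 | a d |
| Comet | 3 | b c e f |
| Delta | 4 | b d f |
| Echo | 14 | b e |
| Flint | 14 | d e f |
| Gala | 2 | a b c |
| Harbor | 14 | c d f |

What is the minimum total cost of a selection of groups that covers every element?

5

Bravo, Comet together cover every element (Bravo ∪ Comet = {a, b, c, d, e, f}); total cost 2 + 3 = 5.
The greedy pick Gala, Comet, Bravo costs 7; no covering selection beats 5.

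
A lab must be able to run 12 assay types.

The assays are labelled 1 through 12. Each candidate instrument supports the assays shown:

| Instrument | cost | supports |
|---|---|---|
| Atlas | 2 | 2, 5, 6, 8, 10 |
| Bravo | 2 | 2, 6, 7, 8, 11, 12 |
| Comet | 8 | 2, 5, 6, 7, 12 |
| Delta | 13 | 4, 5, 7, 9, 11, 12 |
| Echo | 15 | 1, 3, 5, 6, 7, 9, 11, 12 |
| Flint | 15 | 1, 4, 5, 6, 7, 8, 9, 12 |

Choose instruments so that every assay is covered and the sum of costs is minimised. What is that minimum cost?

30

Atlas, Delta, Echo together cover every assay (Atlas ∪ Delta ∪ Echo = {1, 2, 3, 4, 5, 6, 7, 8, 9, 10, 11, 12}); total cost 2 + 13 + 15 = 30.
The greedy pick Bravo, Atlas, Echo, Delta costs 32; no covering selection beats 30.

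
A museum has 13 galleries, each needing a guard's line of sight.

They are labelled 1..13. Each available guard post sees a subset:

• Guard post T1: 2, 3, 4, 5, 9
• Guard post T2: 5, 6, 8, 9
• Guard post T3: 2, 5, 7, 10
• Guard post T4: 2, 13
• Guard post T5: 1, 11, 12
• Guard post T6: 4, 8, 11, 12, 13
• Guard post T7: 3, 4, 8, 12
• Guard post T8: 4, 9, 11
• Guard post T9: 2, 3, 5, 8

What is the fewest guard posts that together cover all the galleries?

5

Take {T1, T2, T3, T5, T6}. Their union is {1, 2, 3, 4, 5, 6, 7, 8, 9, 10, 11, 12, 13}, which is all 13 galleries.
No 4 of the 9 guard posts cover everything (all 126 combinations miss at least one gallery), so 5 is optimal.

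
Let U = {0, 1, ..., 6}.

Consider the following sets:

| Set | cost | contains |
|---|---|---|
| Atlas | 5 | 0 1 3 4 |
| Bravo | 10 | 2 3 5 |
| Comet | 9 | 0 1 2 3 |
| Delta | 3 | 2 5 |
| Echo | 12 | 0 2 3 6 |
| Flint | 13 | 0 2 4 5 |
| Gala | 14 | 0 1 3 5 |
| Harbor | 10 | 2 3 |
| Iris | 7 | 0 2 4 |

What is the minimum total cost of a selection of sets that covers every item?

20

Atlas, Delta, Echo together cover every item (Atlas ∪ Delta ∪ Echo = {0, 1, 2, 3, 4, 5, 6}); total cost 5 + 3 + 12 = 20.
No covering selection has total cost below 20.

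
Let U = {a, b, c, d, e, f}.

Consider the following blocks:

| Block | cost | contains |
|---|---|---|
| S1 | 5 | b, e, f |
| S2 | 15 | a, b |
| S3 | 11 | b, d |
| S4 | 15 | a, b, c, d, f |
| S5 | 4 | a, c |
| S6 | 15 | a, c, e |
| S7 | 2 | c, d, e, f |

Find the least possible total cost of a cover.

S1, S5, S7 together cover every item (S1 ∪ S5 ∪ S7 = {a, b, c, d, e, f}); total cost 5 + 4 + 2 = 11.
No covering selection has total cost below 11.

11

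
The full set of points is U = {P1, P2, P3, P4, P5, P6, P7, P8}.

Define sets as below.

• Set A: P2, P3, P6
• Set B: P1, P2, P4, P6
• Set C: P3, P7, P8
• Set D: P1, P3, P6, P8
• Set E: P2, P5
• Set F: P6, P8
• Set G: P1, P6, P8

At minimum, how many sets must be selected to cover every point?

3

B, C, and E cover everything between them: the union {P1, P2, P3, P4, P5, P6, P7, P8} is all of U.
Only B contains P4, so B is forced; the remaining 4 points need at least 2 more sets (each remaining set adds at most 3) — so at least 3 sets are needed, and 3 is optimal.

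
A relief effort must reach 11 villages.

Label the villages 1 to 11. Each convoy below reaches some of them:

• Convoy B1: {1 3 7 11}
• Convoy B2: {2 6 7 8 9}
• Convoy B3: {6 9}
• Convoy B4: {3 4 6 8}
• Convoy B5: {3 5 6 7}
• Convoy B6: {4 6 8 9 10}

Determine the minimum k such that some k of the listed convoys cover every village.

4

B1 and B2 and B5 and B6 together: B1 ∪ B2 ∪ B5 ∪ B6 = {1, 2, 3, 4, 5, 6, 7, 8, 9, 10, 11} — every village is covered.
No 3 of the 6 convoys cover everything (all 20 combinations miss at least one village), so 4 is optimal.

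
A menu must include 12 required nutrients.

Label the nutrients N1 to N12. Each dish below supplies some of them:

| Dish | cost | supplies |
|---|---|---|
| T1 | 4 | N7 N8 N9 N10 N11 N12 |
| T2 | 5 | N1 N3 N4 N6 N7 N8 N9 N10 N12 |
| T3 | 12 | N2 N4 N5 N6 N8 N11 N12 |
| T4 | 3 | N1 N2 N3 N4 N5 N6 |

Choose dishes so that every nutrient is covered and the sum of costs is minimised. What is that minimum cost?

7

T1, T4 together cover every nutrient (T1 ∪ T4 = {N1, N2, N3, N4, N5, N6, N7, N8, N9, N10, N11, N12}); total cost 4 + 3 = 7.
No covering selection has total cost below 7.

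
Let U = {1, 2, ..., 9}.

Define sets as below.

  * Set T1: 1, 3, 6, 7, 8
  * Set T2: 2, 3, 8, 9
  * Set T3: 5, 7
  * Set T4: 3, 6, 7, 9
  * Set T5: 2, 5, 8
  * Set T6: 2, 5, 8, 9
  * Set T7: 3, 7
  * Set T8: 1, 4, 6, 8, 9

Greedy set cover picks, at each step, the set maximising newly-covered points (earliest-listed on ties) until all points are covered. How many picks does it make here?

3

Greedy: pick T1 (covers 5 new) → pick T6 (covers 3 new) → pick T8 (covers 1 new). Total picks: 3.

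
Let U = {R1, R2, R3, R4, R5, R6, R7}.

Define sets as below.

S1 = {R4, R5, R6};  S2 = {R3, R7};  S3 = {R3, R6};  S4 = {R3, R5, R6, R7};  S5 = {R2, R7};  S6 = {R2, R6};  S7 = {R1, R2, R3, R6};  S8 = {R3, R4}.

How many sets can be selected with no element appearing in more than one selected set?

2

S1, S5 are pairwise disjoint (S1={R4,R5,R6}; S5={R2,R7}).
Every remaining set overlaps one of these, and no 3 of the listed sets are pairwise disjoint, so 2 is the maximum.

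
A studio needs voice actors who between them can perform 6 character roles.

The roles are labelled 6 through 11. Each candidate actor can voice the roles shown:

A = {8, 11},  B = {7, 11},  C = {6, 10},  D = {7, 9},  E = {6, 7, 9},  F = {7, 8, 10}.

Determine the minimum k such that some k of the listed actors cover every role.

A and C and D together: A ∪ C ∪ D = {6, 7, 8, 9, 10, 11} — every role is covered.
No 2 of the 6 actors cover everything (all 15 combinations miss at least one role), so 3 is optimal.

3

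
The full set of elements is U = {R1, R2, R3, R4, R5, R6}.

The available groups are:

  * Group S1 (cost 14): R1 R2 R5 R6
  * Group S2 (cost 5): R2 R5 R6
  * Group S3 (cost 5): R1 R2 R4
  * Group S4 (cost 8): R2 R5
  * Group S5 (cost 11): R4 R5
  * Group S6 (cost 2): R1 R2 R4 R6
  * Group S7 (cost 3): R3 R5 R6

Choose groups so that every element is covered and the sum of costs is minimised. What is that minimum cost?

5

S6, S7 together cover every element (S6 ∪ S7 = {R1, R2, R3, R4, R5, R6}); total cost 2 + 3 = 5.
No covering selection has total cost below 5.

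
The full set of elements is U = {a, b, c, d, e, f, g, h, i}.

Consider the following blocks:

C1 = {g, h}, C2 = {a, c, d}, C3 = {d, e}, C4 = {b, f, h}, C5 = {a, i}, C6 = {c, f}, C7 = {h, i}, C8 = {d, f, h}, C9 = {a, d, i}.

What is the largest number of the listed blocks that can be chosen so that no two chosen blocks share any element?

4

C1, C3, C5, C6 are pairwise disjoint (C1={g,h}; C3={d,e}; C5={a,i}; C6={c,f}).
Every remaining block overlaps one of these, and no 5 of the listed blocks are pairwise disjoint, so 4 is the maximum.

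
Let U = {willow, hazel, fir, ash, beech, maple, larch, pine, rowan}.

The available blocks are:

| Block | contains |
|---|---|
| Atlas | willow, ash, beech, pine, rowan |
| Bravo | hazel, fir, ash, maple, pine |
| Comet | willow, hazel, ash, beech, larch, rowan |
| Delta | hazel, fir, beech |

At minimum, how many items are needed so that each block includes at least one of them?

The 2 items {fir, beech} hit every block.
No single item lies in every block, so at least 2 are needed and 2 is optimal.

2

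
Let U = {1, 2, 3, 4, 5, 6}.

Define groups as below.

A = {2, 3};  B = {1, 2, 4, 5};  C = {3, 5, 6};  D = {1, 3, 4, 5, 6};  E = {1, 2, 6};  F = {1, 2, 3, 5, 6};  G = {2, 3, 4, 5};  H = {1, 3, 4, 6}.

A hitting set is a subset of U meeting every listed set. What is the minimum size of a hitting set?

2

T = {2, 3} meets every group (each contains at least one member of T), and |T| = 2.
No single point lies in every group, so at least 2 are needed and 2 is optimal.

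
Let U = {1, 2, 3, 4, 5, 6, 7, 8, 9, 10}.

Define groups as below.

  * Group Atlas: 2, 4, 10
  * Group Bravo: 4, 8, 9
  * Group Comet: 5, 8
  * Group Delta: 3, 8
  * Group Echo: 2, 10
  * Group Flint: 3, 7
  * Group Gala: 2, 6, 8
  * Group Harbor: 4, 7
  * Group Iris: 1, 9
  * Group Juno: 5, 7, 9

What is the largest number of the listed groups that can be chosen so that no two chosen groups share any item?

4

Comet, Echo, Harbor, Iris are pairwise disjoint (Comet={5,8}; Echo={2,10}; Harbor={4,7}; Iris={1,9}).
Every remaining group overlaps one of these, and no 5 of the listed groups are pairwise disjoint, so 4 is the maximum.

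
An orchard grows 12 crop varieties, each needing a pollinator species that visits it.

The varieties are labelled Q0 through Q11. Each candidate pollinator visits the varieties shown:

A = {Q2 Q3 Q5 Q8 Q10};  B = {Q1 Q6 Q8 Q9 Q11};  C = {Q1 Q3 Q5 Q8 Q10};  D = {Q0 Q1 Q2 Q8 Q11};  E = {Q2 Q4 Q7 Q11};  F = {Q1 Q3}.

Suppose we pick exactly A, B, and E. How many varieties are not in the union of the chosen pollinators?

1

Union of A, B, E = {Q1, Q2, Q3, Q4, Q5, Q6, Q7, Q8, Q9, Q10, Q11}.
Not covered: Q0 — 1 variety.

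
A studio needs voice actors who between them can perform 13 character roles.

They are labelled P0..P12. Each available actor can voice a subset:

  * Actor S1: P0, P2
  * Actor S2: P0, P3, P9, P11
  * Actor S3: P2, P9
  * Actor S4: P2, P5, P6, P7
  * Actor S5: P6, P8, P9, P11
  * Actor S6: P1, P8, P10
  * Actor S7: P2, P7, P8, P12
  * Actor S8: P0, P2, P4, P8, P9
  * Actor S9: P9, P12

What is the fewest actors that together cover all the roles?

S2 and S4 and S6 and S8 and S9 together: S2 ∪ S4 ∪ S6 ∪ S8 ∪ S9 = {P0, P1, P2, P3, P4, P5, P6, P7, P8, P9, P10, P11, P12} — every role is covered.
No 4 of the 9 actors cover everything (all 126 combinations miss at least one role), so 5 is optimal.

5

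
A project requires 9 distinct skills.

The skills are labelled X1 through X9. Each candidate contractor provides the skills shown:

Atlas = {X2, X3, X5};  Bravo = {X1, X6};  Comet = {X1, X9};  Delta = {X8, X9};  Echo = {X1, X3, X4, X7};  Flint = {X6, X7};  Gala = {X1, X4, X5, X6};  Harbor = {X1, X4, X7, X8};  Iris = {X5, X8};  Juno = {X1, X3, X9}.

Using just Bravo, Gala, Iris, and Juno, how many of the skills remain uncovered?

Union of Bravo, Gala, Iris, Juno = {X1, X3, X4, X5, X6, X8, X9}.
Not covered: X2, X7 — 2 skills.

2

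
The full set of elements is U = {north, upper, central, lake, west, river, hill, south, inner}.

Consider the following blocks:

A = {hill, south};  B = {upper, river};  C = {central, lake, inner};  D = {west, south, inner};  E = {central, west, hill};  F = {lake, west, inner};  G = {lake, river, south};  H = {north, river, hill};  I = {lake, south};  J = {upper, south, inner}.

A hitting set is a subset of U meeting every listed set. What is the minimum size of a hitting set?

4

Take T = {river, hill, south, inner}. Each listed block contains at least one of these, so T is a hitting set of size 4.
No choice of 3 elements meets every block, so 4 is the minimum.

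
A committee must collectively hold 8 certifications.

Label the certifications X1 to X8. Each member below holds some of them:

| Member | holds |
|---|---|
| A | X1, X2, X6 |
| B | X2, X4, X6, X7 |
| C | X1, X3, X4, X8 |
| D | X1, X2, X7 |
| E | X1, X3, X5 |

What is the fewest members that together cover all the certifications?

3

B and C and E together: B ∪ C ∪ E = {X1, X2, X3, X4, X5, X6, X7, X8} — every certification is covered.
Only E contains X5, so E is forced; the remaining 5 certifications need at least 2 more members (each remaining member adds at most 4) — so at least 3 members are needed, and 3 is optimal.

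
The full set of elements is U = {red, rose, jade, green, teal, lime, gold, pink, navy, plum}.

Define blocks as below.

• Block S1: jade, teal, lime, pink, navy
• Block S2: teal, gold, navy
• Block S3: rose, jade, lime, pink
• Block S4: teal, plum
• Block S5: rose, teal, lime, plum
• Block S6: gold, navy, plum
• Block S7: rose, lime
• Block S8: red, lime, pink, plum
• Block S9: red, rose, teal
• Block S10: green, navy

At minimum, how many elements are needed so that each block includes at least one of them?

Take H = {rose, navy, plum}. Each listed block contains at least one of these, so H is a hitting set of size 3.
The blocks S3, S4, S10 are pairwise disjoint, so any hitting set needs a separate element for each — at least 3. Hence 3 is optimal.

3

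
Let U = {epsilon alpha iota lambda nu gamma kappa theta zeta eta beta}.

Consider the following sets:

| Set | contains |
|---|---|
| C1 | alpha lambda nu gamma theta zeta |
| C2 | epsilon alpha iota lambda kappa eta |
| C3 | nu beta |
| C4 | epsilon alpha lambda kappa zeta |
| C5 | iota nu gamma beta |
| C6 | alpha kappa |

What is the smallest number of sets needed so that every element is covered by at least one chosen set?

3

Take {C1, C2, C3}. Their union is {epsilon, alpha, iota, lambda, nu, gamma, kappa, theta, zeta, eta, beta}, which is all 11 elements.
Only C1 contains theta, so C1 is forced; the remaining 5 elements need at least 2 more sets (each remaining set adds at most 4) — so at least 3 sets are needed, and 3 is optimal.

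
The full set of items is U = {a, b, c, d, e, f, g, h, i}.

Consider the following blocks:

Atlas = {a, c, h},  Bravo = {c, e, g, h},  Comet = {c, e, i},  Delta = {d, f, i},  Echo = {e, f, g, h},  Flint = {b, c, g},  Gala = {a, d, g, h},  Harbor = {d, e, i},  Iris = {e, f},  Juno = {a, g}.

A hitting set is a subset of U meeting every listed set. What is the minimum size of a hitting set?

The 4 items {a, c, e, i} hit every block.
No choice of 3 items meets every block, so 4 is the minimum.

4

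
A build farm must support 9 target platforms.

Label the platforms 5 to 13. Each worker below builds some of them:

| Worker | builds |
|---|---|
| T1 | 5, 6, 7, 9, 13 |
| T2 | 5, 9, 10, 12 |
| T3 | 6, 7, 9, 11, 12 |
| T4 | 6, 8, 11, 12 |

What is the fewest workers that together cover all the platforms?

T1 and T2 and T4 together: T1 ∪ T2 ∪ T4 = {5, 6, 7, 8, 9, 10, 11, 12, 13} — every platform is covered.
Only T4 contains 8, so T4 is forced; the remaining 5 platforms need at least 2 more workers (each remaining worker adds at most 4) — so at least 3 workers are needed, and 3 is optimal.

3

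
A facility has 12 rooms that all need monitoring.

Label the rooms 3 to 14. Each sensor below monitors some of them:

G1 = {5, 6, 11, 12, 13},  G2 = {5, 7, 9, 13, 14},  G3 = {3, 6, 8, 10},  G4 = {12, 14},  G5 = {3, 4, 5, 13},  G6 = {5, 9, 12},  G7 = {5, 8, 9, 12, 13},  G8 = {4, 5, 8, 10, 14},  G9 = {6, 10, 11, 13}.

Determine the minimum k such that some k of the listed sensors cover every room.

Take {G1, G2, G3, G5}. Their union is {3, 4, 5, 6, 7, 8, 9, 10, 11, 12, 13, 14}, which is all 12 rooms.
No 3 of the 9 sensors cover everything (all 84 combinations miss at least one room), so 4 is optimal.

4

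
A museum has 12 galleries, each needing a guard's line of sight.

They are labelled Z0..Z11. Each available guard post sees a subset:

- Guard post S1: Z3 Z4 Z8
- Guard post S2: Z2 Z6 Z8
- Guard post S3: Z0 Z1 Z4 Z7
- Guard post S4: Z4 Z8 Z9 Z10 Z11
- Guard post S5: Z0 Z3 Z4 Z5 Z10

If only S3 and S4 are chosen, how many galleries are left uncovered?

4

Union of S3, S4 = {Z0, Z1, Z4, Z7, Z8, Z9, Z10, Z11}.
Not covered: Z2, Z3, Z5, Z6 — 4 galleries.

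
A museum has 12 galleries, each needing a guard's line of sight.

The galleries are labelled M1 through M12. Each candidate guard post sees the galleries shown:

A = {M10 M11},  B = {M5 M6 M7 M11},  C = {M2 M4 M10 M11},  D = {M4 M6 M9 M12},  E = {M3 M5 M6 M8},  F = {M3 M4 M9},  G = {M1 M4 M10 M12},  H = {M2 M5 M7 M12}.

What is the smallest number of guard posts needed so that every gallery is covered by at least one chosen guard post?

5

B and E and F and G and H together: B ∪ E ∪ F ∪ G ∪ H = {M1, M2, M3, M4, M5, M6, M7, M8, M9, M10, M11, M12} — every gallery is covered.
No 4 of the 8 guard posts cover everything (all 70 combinations miss at least one gallery), so 5 is optimal.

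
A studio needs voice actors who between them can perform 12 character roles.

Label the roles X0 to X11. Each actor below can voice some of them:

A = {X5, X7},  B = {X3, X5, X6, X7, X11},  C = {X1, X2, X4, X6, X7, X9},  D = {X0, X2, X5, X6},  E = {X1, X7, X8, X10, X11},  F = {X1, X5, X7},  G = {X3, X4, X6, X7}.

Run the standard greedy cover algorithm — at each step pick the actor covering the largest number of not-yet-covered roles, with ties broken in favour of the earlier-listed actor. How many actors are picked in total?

4

Greedy: pick C (covers 6 new) → pick B (covers 3 new) → pick E (covers 2 new) → pick D (covers 1 new). Total picks: 4.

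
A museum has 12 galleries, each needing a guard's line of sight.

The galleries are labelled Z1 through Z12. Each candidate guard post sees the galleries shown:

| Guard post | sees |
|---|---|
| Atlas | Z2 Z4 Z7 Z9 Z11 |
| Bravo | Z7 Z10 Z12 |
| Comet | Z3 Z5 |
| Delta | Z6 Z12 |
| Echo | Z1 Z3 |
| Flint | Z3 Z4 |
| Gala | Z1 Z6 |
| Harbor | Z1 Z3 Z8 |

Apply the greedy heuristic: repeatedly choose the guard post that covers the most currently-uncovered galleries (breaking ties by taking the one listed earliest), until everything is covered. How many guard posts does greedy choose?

Greedy: pick Atlas (covers 5 new) → pick Harbor (covers 3 new) → pick Bravo (covers 2 new) → pick Comet (covers 1 new) → pick Delta (covers 1 new). Total picks: 5.

5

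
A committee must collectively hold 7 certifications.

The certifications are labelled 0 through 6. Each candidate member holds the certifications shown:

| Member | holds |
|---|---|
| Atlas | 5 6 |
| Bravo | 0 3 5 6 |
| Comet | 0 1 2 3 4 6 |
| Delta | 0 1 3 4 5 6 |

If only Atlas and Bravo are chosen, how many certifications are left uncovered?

Union of Atlas, Bravo = {0, 3, 5, 6}.
Not covered: 1, 2, 4 — 3 certifications.

3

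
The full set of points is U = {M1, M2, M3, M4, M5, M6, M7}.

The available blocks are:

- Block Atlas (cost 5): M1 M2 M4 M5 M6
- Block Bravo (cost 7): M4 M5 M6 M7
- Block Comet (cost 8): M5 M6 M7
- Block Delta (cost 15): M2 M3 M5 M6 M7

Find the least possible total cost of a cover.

Atlas, Delta together cover every point (Atlas ∪ Delta = {M1, M2, M3, M4, M5, M6, M7}); total cost 5 + 15 = 20.
The greedy pick Atlas, Bravo, Delta costs 27; no covering selection beats 20.

20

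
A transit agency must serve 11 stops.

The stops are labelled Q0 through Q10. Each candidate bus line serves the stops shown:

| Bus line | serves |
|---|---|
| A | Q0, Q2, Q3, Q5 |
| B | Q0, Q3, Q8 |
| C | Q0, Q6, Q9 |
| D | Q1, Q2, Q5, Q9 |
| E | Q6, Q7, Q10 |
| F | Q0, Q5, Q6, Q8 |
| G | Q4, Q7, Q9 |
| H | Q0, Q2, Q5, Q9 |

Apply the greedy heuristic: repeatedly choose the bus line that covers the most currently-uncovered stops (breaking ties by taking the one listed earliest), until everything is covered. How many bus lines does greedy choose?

5

Greedy: pick A (covers 4 new) → pick E (covers 3 new) → pick D (covers 2 new) → pick B (covers 1 new) → pick G (covers 1 new). Total picks: 5.
(The true minimum cover uses only 4 bus lines, so greedy is not optimal here.)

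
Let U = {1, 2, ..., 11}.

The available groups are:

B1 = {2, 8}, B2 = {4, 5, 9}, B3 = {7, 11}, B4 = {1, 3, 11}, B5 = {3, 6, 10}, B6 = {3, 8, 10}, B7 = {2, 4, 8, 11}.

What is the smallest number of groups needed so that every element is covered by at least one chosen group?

B2 and B3 and B4 and B5 and B7 together: B2 ∪ B3 ∪ B4 ∪ B5 ∪ B7 = {1, 2, 3, 4, 5, 6, 7, 8, 9, 10, 11} — every element is covered.
No 4 of the 7 groups cover everything (all 35 combinations miss at least one element), so 5 is optimal.

5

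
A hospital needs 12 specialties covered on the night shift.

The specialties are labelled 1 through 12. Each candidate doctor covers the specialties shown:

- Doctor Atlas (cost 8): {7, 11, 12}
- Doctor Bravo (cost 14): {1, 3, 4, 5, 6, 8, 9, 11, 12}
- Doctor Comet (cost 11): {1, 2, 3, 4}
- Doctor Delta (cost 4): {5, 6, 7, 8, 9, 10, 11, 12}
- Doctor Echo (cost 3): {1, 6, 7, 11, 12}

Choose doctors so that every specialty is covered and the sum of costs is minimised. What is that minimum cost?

15

Comet, Delta together cover every specialty (Comet ∪ Delta = {1, 2, 3, 4, 5, 6, 7, 8, 9, 10, 11, 12}); total cost 11 + 4 = 15.
No covering selection has total cost below 15.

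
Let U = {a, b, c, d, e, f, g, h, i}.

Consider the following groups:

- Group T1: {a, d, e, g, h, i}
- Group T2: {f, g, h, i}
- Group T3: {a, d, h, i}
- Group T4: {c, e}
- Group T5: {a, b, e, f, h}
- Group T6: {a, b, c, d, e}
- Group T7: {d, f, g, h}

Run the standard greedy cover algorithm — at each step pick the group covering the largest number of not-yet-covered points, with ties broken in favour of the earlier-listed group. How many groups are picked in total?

Greedy: pick T1 (covers 6 new) → pick T5 (covers 2 new) → pick T4 (covers 1 new). Total picks: 3.
(The true minimum cover uses only 2 groups, so greedy is not optimal here.)

3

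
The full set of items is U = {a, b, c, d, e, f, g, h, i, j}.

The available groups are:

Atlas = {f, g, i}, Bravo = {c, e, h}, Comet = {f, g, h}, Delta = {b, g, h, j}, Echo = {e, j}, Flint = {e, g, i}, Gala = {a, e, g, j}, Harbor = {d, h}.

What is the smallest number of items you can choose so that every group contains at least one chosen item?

The 3 items {e, f, h} hit every group.
The groups Atlas, Echo, Harbor are pairwise disjoint, so any hitting set needs a separate item for each — at least 3. Hence 3 is optimal.

3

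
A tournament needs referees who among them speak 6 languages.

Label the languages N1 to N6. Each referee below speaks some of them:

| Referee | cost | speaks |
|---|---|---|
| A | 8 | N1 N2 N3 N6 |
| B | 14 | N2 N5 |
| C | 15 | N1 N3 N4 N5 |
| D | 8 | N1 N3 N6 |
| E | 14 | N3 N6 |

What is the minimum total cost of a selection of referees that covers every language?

23

A, C together cover every language (A ∪ C = {N1, N2, N3, N4, N5, N6}); total cost 8 + 15 = 23.
No covering selection has total cost below 23.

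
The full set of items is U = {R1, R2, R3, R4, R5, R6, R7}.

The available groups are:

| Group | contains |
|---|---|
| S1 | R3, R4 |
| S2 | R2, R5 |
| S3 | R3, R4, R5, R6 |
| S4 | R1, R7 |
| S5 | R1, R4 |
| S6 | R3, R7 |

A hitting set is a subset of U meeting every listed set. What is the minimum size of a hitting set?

3

Take H = {R4, R5, R7}. Each listed group contains at least one of these, so H is a hitting set of size 3.
The groups S1, S2, S4 are pairwise disjoint, so any hitting set needs a separate item for each — at least 3. Hence 3 is optimal.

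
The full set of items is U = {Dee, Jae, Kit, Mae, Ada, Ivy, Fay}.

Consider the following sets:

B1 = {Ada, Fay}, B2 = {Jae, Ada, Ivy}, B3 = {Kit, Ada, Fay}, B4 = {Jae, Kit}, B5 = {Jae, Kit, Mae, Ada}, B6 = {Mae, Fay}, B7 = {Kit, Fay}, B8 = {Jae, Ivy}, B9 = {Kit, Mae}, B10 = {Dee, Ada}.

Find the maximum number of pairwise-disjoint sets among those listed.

B8, B9, B10 are pairwise disjoint (B8={Jae,Ivy}; B9={Kit,Mae}; B10={Dee,Ada}).
Every remaining set overlaps one of these, and no 4 of the listed sets are pairwise disjoint, so 3 is the maximum.

3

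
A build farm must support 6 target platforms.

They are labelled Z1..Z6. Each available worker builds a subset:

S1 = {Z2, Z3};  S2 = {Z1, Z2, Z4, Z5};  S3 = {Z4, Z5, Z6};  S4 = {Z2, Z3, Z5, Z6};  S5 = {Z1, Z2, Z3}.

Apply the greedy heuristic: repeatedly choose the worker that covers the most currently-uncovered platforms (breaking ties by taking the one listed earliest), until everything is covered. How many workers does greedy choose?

2

Greedy: pick S2 (covers 4 new) → pick S4 (covers 2 new). Total picks: 2.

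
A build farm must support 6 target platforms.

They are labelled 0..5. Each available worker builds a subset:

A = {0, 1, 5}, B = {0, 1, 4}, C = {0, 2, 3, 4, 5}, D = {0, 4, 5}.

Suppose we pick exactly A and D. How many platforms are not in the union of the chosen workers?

2

Union of A, D = {0, 1, 4, 5}.
Not covered: 2, 3 — 2 platforms.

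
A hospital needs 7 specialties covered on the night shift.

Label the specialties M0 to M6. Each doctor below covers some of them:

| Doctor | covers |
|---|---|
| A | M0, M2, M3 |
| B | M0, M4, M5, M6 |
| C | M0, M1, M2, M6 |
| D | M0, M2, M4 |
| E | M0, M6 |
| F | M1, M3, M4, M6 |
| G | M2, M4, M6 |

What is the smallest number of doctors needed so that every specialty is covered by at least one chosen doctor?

B and D and F together: B ∪ D ∪ F = {M0, M1, M2, M3, M4, M5, M6} — every specialty is covered.
Only B contains M5, so B is forced; the remaining 3 specialties need at least 2 more doctors (each remaining doctor adds at most 2) — so at least 3 doctors are needed, and 3 is optimal.

3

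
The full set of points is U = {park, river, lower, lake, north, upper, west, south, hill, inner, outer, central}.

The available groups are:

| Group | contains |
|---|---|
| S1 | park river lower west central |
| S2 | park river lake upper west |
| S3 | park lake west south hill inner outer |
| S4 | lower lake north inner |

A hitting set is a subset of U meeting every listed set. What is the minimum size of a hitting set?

H = {park, inner} meets every group (each contains at least one member of H), and |H| = 2.
No single point lies in every group, so at least 2 are needed and 2 is optimal.

2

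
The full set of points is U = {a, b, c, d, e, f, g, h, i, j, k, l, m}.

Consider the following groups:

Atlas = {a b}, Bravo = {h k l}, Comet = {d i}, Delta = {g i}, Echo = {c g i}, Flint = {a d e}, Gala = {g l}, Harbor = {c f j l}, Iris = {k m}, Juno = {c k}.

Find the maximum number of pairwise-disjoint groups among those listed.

Atlas, Comet, Gala, Iris are pairwise disjoint (Atlas={a,b}; Comet={d,i}; Gala={g,l}; Iris={k,m}).
Every remaining group overlaps one of these, and no 5 of the listed groups are pairwise disjoint, so 4 is the maximum.

4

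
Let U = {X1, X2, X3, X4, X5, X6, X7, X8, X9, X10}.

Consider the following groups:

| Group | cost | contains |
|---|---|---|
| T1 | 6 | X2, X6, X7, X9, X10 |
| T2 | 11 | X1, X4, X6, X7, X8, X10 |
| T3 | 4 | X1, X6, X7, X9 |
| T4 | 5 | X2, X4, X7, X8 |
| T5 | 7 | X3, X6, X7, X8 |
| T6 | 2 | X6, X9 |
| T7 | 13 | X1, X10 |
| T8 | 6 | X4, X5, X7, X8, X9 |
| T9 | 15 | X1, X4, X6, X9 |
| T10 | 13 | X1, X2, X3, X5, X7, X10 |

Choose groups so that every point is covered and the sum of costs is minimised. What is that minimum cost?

T4, T6, T10 together cover every point (T4 ∪ T6 ∪ T10 = {X1, X2, X3, X4, X5, X6, X7, X8, X9, X10}); total cost 5 + 2 + 13 = 20.
The greedy pick T3, T4, T10 costs 22; no covering selection beats 20.

20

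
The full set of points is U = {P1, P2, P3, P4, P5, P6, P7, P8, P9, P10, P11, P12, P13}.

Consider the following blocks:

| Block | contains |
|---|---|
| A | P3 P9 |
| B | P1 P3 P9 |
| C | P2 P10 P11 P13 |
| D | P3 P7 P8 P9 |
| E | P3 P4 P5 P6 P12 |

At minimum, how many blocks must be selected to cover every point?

B and C and D and E together: B ∪ C ∪ D ∪ E = {P1, P2, P3, P4, P5, P6, P7, P8, P9, P10, P11, P12, P13} — every point is covered.
Only B contains P1, so B is forced; the remaining 10 points need at least 3 more blocks (each remaining block adds at most 4) — so at least 4 blocks are needed, and 4 is optimal.

4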